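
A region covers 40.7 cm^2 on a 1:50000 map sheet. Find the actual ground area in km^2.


ground_area = 40.7 * (50000/100)^2 = 10175000.0 m^2 = 10.175 km^2

10.175 km^2


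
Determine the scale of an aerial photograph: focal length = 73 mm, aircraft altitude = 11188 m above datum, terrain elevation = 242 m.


scale = f / (H - h) = 73 mm / 10946 m = 73 / 10946000 = 1:149945

1:149945


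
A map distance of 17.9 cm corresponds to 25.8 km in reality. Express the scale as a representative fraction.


ground = 25.8 km = 2580000 cm; RF denominator = ground / map = 2580000 / 17.9 ≈ 144134; RF = 1:144134

1:144134


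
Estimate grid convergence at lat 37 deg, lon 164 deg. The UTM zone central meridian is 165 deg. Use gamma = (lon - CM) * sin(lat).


gamma = (164 - 165) * sin(37) = -1 * 0.601815 = -0.602 degrees

-0.602 degrees


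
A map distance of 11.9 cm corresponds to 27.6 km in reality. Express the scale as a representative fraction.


ground = 27.6 km = 2760000 cm; RF denominator = ground / map = 2760000 / 11.9 ≈ 231933; RF = 1:231933

1:231933


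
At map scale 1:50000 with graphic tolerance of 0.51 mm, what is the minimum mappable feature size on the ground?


ground = 0.51 mm * 50000 / 1000 = 25.5 m

25.5 m


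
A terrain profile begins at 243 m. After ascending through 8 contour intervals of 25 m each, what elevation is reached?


elevation = 243 + 8 * 25 = 443 m

443 m


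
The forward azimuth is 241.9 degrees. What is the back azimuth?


back azimuth = (241.9 + 180) mod 360 = 61.9 degrees

61.9 degrees


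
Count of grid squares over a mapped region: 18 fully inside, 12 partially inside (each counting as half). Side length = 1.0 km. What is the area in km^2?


effective squares = 18 + 12 * 0.5 = 24.0
area = 24.0 * 1.0 = 24.0 km^2

24.0 km^2


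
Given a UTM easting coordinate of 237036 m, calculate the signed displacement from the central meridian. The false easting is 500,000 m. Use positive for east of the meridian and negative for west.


displacement = 237036 - 500000 = -262964 m

-262964 m


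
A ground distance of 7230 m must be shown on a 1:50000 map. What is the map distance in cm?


map_cm = 7230 * 100 / 50000 = 14.46 cm

14.46 cm


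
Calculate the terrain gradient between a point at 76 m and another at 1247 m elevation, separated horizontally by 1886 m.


gradient = (1247 - 76) / 1886 = 1171 / 1886 = 0.6209

0.6209


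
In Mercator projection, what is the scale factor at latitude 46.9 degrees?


SF = 1 / cos(46.9) = 1 / 0.683274 = 1.464

1.464


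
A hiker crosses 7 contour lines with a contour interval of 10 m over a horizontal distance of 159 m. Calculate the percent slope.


elevation change = 7 * 10 = 70 m
slope = 70 / 159 * 100 = 44.0%

44.0%


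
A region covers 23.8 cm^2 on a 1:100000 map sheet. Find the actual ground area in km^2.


ground_area = 23.8 * (100000/100)^2 = 23800000.0 m^2 = 23.8 km^2

23.8 km^2


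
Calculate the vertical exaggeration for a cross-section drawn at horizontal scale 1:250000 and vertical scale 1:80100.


VE = horizontal_scale / vertical_scale = 250000 / 80100 ≈ 3.1

3.1x


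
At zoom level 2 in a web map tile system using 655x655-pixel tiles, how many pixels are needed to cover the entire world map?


tiles per axis = 2^2 = 4
total tiles = 4^2 = 16
pixels per axis = 4 * 655 = 2620
total pixels = 2620^2 = 6864400

6864400 pixels


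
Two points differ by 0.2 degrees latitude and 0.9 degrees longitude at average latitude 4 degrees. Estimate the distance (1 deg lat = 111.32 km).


dlat_km = 0.2 * 111.32 = 22.264
dlon_km = 0.9 * 111.32 * cos(4) ≈ 99.944
dist = sqrt(22.264^2 + 99.944^2) ≈ 102.4 km

102.4 km


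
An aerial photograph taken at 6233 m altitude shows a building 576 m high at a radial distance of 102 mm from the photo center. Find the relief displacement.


d = h * r / H = 576 * 102 / 6233 = 9.43 mm

9.43 mm


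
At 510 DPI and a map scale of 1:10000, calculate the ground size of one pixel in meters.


pixel_cm = 2.54 / 510 ≈ 0.00498 cm
ground = pixel_cm * 10000 / 100 = 2.54 * 10000 / (510 * 100) = 25400 / 51000 ≈ 0.5 m

0.5 m


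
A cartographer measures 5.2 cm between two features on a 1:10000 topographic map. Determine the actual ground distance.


ground = 5.2 cm * 10000 / 100 = 520.0 m

520.0 m


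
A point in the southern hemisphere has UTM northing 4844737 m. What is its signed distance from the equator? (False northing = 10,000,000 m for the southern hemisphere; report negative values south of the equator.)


For southern: actual = 4844737 - 10000000 = -5155263 m

-5155263 m


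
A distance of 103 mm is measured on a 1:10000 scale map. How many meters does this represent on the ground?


ground = 103 mm * 10000 / 1000 = 1030.0 m

1030.0 m


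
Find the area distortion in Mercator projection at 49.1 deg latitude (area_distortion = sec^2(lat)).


area_distortion = 1/cos^2(49.1) = 2.333

2.333


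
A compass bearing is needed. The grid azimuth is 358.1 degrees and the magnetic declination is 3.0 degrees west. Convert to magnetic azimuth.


magnetic azimuth = grid azimuth - declination (east +ve)
mag_az = 358.1 - -3.0 = 1.1 degrees

1.1 degrees


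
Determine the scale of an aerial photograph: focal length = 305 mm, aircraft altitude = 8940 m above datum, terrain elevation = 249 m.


scale = f / (H - h) = 305 mm / 8691 m = 305 / 8691000 = 1:28495

1:28495


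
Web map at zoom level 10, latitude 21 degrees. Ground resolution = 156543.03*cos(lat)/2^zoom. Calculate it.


res = 156543.03 * cos(21) / 2^10 = 156543.03 * 0.93358043 / 1024 = 142.72 m/pixel

142.72 m/pixel


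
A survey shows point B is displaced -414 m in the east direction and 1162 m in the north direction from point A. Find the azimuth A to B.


az = atan2(-414, 1162) = -19.6 deg
adjusted to 0-360: 340.4 degrees

340.4 degrees


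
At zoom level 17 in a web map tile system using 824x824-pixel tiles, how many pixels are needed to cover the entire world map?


tiles per axis = 2^17 = 131072
total tiles = 131072^2 = 17179869184
pixels per axis = 131072 * 824 = 108003328
total pixels = 108003328^2 = 11664718859075584

11664718859075584 pixels


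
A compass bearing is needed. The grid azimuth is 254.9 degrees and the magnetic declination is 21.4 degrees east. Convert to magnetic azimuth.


magnetic azimuth = grid azimuth - declination (east +ve)
mag_az = 254.9 - 21.4 = 233.5 degrees

233.5 degrees


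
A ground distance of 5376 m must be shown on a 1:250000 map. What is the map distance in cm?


map_cm = 5376 * 100 / 250000 = 2.1504 cm ≈ 2.15 cm

2.15 cm


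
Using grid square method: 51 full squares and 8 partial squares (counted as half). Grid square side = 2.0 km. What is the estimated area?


effective squares = 51 + 8 * 0.5 = 55.0
area = 55.0 * 4.0 = 220.0 km^2

220.0 km^2


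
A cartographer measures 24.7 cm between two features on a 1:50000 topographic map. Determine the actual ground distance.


ground = 24.7 cm * 50000 / 100 = 12350.0 m = 12.35 km

12.35 km


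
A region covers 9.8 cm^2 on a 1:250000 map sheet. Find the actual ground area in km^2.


ground_area = 9.8 * (250000/100)^2 = 61250000.0 m^2 = 61.25 km^2

61.25 km^2


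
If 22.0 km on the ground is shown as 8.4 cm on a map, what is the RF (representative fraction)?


ground = 22.0 km = 2200000 cm; RF denominator = ground / map = 2200000 / 8.4 ≈ 261905; RF = 1:261905

1:261905


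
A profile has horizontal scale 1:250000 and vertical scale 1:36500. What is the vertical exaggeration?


VE = horizontal_scale / vertical_scale = 250000 / 36500 ≈ 6.8

6.8x


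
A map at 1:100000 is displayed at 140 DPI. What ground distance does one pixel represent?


pixel_cm = 2.54 / 140 ≈ 0.018143 cm
ground = pixel_cm * 100000 / 100 = 2.54 * 100000 / (140 * 100) = 254000 / 14000 ≈ 18.14 m

18.14 m


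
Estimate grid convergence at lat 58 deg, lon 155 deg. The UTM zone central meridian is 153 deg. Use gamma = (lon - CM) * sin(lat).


gamma = (155 - 153) * sin(58) = 2 * 0.848048 = 1.696 degrees

1.696 degrees


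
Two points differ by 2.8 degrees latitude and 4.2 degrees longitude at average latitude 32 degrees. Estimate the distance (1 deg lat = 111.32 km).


dlat_km = 2.8 * 111.32 = 311.696
dlon_km = 4.2 * 111.32 * cos(32) ≈ 396.5
dist = sqrt(311.696^2 + 396.5^2) ≈ 504.3 km

504.3 km


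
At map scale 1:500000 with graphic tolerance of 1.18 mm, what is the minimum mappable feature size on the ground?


ground = 1.18 mm * 500000 / 1000 = 590.0 m

590.0 m


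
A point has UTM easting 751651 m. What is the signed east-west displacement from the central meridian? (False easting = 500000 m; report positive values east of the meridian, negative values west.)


displacement = 751651 - 500000 = 251651 m

251651 m


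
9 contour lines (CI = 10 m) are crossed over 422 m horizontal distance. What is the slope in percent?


elevation change = 9 * 10 = 90 m
slope = 90 / 422 * 100 = 21.3%

21.3%


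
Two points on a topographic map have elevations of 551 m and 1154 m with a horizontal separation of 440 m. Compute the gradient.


gradient = (1154 - 551) / 440 = 603 / 440 = 1.3705

1.3705


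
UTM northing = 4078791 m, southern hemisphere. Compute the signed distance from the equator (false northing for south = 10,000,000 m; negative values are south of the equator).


For southern: actual = 4078791 - 10000000 = -5921209 m

-5921209 m


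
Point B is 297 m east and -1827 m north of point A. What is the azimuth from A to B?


az = atan2(297, -1827) = 170.8 deg
adjusted to 0-360: 170.8 degrees

170.8 degrees


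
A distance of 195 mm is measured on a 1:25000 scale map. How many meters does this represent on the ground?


ground = 195 mm * 25000 / 1000 = 4875.0 m

4875.0 m


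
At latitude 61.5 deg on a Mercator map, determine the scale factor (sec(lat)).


SF = 1 / cos(61.5) = 1 / 0.477159 = 2.096

2.096


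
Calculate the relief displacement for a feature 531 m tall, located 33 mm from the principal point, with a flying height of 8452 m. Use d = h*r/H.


d = h * r / H = 531 * 33 / 8452 = 2.07 mm

2.07 mm


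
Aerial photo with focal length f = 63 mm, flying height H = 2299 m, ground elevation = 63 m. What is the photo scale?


scale = f / (H - h) = 63 mm / 2236 m = 63 / 2236000 = 1:35492

1:35492


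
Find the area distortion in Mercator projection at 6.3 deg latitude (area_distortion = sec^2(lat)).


area_distortion = 1/cos^2(6.3) = 1.012

1.012


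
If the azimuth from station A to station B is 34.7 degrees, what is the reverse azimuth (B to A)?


back azimuth = (34.7 + 180) mod 360 = 214.7 degrees

214.7 degrees


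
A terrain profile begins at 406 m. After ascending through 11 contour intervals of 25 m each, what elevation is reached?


elevation = 406 + 11 * 25 = 681 m

681 m


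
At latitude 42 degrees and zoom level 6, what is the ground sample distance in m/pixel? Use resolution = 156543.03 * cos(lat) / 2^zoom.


res = 156543.03 * cos(42) / 2^6 = 156543.03 * 0.74314483 / 64 = 1817.72 m/pixel

1817.72 m/pixel


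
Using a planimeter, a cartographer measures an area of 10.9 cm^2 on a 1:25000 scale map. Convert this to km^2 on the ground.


ground_area = 10.9 * (25000/100)^2 = 681250.0 m^2 = 0.68125 km^2 ≈ 0.681 km^2

0.681 km^2


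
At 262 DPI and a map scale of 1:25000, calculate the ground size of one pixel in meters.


pixel_cm = 2.54 / 262 ≈ 0.009695 cm
ground = pixel_cm * 25000 / 100 = 2.54 * 25000 / (262 * 100) = 63500 / 26200 ≈ 2.42 m

2.42 m


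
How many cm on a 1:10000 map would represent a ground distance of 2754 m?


map_cm = 2754 * 100 / 10000 = 27.54 cm

27.54 cm


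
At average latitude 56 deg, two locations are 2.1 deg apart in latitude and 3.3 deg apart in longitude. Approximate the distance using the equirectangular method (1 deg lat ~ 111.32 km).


dlat_km = 2.1 * 111.32 = 233.772
dlon_km = 3.3 * 111.32 * cos(56) ≈ 205.423
dist = sqrt(233.772^2 + 205.423^2) ≈ 311.2 km

311.2 km


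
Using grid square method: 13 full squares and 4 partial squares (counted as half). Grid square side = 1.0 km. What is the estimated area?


effective squares = 13 + 4 * 0.5 = 15.0
area = 15.0 * 1.0 = 15.0 km^2

15.0 km^2


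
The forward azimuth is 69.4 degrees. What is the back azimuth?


back azimuth = (69.4 + 180) mod 360 = 249.4 degrees

249.4 degrees


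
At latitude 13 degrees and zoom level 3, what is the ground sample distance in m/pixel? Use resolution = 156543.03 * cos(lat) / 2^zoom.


res = 156543.03 * cos(13) / 2^3 = 156543.03 * 0.97437006 / 8 = 19066.36 m/pixel

19066.36 m/pixel


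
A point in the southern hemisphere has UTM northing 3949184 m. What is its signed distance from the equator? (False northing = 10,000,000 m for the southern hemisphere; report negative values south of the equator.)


For southern: actual = 3949184 - 10000000 = -6050816 m

-6050816 m


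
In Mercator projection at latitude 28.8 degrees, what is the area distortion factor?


area_distortion = 1/cos^2(28.8) = 1.302

1.302


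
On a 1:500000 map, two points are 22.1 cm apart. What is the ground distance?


ground = 22.1 cm * 500000 / 100 = 110500.0 m = 110.5 km

110.5 km


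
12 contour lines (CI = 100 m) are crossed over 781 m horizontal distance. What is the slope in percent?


elevation change = 12 * 100 = 1200 m
slope = 1200 / 781 * 100 = 153.6%

153.6%


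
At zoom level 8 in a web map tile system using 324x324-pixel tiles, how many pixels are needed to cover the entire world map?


tiles per axis = 2^8 = 256
total tiles = 256^2 = 65536
pixels per axis = 256 * 324 = 82944
total pixels = 82944^2 = 6879707136

6879707136 pixels


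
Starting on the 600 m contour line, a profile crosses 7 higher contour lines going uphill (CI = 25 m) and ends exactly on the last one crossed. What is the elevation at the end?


elevation = 600 + 7 * 25 = 775 m

775 m


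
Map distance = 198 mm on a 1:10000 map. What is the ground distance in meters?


ground = 198 mm * 10000 / 1000 = 1980.0 m

1980.0 m


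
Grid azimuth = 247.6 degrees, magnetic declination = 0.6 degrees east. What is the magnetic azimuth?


magnetic azimuth = grid azimuth - declination (east +ve)
mag_az = 247.6 - 0.6 = 247.0 degrees

247.0 degrees


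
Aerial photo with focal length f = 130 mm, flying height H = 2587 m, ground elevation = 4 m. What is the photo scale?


scale = f / (H - h) = 130 mm / 2583 m = 130 / 2583000 = 1:19869

1:19869


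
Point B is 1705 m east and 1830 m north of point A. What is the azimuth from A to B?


az = atan2(1705, 1830) = 43.0 deg
adjusted to 0-360: 43.0 degrees

43.0 degrees


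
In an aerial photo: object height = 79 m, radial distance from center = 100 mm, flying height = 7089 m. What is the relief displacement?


d = h * r / H = 79 * 100 / 7089 = 1.11 mm

1.11 mm


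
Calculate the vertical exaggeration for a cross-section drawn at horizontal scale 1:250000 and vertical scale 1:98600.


VE = horizontal_scale / vertical_scale = 250000 / 98600 ≈ 2.5

2.5x


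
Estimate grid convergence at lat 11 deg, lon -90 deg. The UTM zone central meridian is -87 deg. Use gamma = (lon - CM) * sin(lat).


gamma = (-90 - -87) * sin(11) = -3 * 0.190809 = -0.572 degrees

-0.572 degrees


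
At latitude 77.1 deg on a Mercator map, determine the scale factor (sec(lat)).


SF = 1 / cos(77.1) = 1 / 0.22325 = 4.479

4.479


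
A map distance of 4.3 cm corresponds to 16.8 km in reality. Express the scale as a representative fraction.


ground = 16.8 km = 1680000 cm; RF denominator = ground / map = 1680000 / 4.3 ≈ 390698; RF = 1:390698

1:390698


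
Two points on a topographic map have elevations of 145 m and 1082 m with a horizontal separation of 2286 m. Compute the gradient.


gradient = (1082 - 145) / 2286 = 937 / 2286 = 0.4099

0.4099


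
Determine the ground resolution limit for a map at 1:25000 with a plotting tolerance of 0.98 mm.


ground = 0.98 mm * 25000 / 1000 = 24.5 m

24.5 m


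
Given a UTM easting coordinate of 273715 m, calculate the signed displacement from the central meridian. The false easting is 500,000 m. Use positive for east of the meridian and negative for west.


displacement = 273715 - 500000 = -226285 m

-226285 m


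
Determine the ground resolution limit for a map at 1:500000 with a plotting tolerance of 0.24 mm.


ground = 0.24 mm * 500000 / 1000 = 120.0 m

120.0 m


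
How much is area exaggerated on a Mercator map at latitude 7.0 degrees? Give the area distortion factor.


area_distortion = 1/cos^2(7.0) = 1.015

1.015


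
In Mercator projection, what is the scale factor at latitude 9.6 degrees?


SF = 1 / cos(9.6) = 1 / 0.985996 = 1.014

1.014


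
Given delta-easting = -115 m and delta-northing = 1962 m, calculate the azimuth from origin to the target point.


az = atan2(-115, 1962) = -3.4 deg
adjusted to 0-360: 356.6 degrees

356.6 degrees


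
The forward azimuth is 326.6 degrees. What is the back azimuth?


back azimuth = (326.6 + 180) mod 360 = 146.6 degrees

146.6 degrees


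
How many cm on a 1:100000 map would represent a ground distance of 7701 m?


map_cm = 7701 * 100 / 100000 = 7.701 cm ≈ 7.7 cm

7.7 cm


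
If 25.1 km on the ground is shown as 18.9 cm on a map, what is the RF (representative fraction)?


ground = 25.1 km = 2510000 cm; RF denominator = ground / map = 2510000 / 18.9 ≈ 132804; RF = 1:132804

1:132804


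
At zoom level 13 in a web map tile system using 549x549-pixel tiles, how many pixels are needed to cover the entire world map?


tiles per axis = 2^13 = 8192
total tiles = 8192^2 = 67108864
pixels per axis = 8192 * 549 = 4497408
total pixels = 4497408^2 = 20226678718464

20226678718464 pixels


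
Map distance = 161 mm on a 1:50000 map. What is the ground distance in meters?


ground = 161 mm * 50000 / 1000 = 8050.0 m

8050.0 m


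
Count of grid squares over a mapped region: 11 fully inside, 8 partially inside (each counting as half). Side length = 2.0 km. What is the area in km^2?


effective squares = 11 + 8 * 0.5 = 15.0
area = 15.0 * 4.0 = 60.0 km^2

60.0 km^2


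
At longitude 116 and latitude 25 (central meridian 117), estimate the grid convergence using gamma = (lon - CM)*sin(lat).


gamma = (116 - 117) * sin(25) = -1 * 0.422618 = -0.423 degrees

-0.423 degrees


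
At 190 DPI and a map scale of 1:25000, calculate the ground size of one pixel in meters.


pixel_cm = 2.54 / 190 ≈ 0.013368 cm
ground = pixel_cm * 25000 / 100 = 2.54 * 25000 / (190 * 100) = 63500 / 19000 ≈ 3.34 m

3.34 m


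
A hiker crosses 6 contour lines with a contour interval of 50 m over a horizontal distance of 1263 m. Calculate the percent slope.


elevation change = 6 * 50 = 300 m
slope = 300 / 1263 * 100 = 23.8%

23.8%


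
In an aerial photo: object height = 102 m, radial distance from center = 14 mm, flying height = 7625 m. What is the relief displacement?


d = h * r / H = 102 * 14 / 7625 = 0.19 mm

0.19 mm


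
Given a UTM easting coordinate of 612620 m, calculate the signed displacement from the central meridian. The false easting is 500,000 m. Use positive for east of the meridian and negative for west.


displacement = 612620 - 500000 = 112620 m

112620 m


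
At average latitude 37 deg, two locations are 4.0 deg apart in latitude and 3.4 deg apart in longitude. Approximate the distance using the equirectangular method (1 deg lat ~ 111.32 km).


dlat_km = 4.0 * 111.32 = 445.28
dlon_km = 3.4 * 111.32 * cos(37) ≈ 302.274
dist = sqrt(445.28^2 + 302.274^2) ≈ 538.2 km

538.2 km


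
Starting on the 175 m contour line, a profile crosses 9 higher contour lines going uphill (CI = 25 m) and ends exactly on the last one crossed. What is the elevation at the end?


elevation = 175 + 9 * 25 = 400 m

400 m


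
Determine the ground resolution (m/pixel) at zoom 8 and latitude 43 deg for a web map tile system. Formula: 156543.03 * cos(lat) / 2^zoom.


res = 156543.03 * cos(43) / 2^8 = 156543.03 * 0.7313537 / 256 = 447.22 m/pixel

447.22 m/pixel


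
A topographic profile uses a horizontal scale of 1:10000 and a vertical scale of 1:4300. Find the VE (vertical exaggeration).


VE = horizontal_scale / vertical_scale = 10000 / 4300 ≈ 2.3

2.3x


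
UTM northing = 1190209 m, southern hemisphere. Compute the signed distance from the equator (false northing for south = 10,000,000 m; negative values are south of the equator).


For southern: actual = 1190209 - 10000000 = -8809791 m

-8809791 m


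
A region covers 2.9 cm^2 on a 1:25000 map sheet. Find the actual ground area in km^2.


ground_area = 2.9 * (25000/100)^2 = 181250.0 m^2 = 0.18125 km^2 ≈ 0.181 km^2

0.181 km^2


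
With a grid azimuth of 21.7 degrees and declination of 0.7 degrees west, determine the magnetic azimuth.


magnetic azimuth = grid azimuth - declination (east +ve)
mag_az = 21.7 - -0.7 = 22.4 degrees

22.4 degrees


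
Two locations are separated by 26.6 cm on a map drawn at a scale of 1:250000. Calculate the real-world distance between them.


ground = 26.6 cm * 250000 / 100 = 66500.0 m = 66.5 km

66.5 km


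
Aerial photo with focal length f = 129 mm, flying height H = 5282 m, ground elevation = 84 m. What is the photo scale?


scale = f / (H - h) = 129 mm / 5198 m = 129 / 5198000 = 1:40295

1:40295


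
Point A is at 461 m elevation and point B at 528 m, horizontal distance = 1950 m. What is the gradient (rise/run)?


gradient = (528 - 461) / 1950 = 67 / 1950 = 0.0344

0.0344


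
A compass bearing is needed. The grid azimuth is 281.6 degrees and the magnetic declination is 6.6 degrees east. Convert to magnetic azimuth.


magnetic azimuth = grid azimuth - declination (east +ve)
mag_az = 281.6 - 6.6 = 275.0 degrees

275.0 degrees


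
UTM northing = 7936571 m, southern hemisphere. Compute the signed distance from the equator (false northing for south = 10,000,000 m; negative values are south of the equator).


For southern: actual = 7936571 - 10000000 = -2063429 m

-2063429 m


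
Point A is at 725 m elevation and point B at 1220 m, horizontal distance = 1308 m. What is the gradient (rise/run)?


gradient = (1220 - 725) / 1308 = 495 / 1308 = 0.3784

0.3784


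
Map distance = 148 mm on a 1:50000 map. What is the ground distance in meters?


ground = 148 mm * 50000 / 1000 = 7400.0 m

7400.0 m


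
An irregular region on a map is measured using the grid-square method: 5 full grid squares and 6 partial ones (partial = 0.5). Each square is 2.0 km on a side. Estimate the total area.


effective squares = 5 + 6 * 0.5 = 8.0
area = 8.0 * 4.0 = 32.0 km^2

32.0 km^2


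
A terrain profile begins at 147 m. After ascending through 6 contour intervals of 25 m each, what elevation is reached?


elevation = 147 + 6 * 25 = 297 m

297 m


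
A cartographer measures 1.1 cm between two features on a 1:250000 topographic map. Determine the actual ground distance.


ground = 1.1 cm * 250000 / 100 = 2750.0 m = 2.75 km

2.75 km


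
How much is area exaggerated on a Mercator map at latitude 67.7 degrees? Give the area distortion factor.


area_distortion = 1/cos^2(67.7) = 6.945

6.945


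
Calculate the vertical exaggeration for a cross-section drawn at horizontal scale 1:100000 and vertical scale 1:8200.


VE = horizontal_scale / vertical_scale = 100000 / 8200 ≈ 12.2

12.2x


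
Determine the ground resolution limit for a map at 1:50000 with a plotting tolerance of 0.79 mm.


ground = 0.79 mm * 50000 / 1000 = 39.5 m

39.5 m


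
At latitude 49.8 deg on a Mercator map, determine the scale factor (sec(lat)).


SF = 1 / cos(49.8) = 1 / 0.645458 = 1.549

1.549


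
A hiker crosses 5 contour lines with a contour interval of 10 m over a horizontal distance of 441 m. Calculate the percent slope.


elevation change = 5 * 10 = 50 m
slope = 50 / 441 * 100 = 11.3%

11.3%


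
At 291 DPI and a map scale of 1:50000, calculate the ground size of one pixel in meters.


pixel_cm = 2.54 / 291 ≈ 0.008729 cm
ground = pixel_cm * 50000 / 100 = 2.54 * 50000 / (291 * 100) = 127000 / 29100 ≈ 4.36 m

4.36 m


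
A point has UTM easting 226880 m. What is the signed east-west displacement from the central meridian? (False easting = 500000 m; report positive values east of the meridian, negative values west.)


displacement = 226880 - 500000 = -273120 m

-273120 m


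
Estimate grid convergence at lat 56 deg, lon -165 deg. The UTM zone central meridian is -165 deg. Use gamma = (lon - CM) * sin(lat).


gamma = (-165 - -165) * sin(56) = 0 * 0.829038 = 0.0 degrees

0.0 degrees


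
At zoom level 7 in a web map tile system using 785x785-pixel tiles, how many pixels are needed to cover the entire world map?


tiles per axis = 2^7 = 128
total tiles = 128^2 = 16384
pixels per axis = 128 * 785 = 100480
total pixels = 100480^2 = 10096230400

10096230400 pixels


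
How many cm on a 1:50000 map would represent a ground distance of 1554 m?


map_cm = 1554 * 100 / 50000 = 3.108 cm ≈ 3.11 cm

3.11 cm


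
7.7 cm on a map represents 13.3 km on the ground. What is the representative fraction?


ground = 13.3 km = 1330000 cm; RF denominator = ground / map = 1330000 / 7.7 ≈ 172727; RF = 1:172727

1:172727


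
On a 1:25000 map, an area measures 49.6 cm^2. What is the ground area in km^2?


ground_area = 49.6 * (25000/100)^2 = 3100000.0 m^2 = 3.1 km^2

3.1 km^2


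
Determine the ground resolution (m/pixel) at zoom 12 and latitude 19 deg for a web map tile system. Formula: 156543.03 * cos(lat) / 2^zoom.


res = 156543.03 * cos(19) / 2^12 = 156543.03 * 0.94551858 / 4096 = 36.14 m/pixel

36.14 m/pixel


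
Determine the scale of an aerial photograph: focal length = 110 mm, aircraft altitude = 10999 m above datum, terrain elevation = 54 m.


scale = f / (H - h) = 110 mm / 10945 m = 110 / 10945000 = 1:99500

1:99500


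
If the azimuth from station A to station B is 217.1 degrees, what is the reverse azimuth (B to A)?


back azimuth = (217.1 + 180) mod 360 = 37.1 degrees

37.1 degrees


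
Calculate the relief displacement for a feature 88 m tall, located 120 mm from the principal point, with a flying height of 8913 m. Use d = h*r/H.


d = h * r / H = 88 * 120 / 8913 = 1.18 mm

1.18 mm


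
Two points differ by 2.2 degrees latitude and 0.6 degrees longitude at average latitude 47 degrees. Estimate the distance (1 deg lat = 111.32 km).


dlat_km = 2.2 * 111.32 = 244.904
dlon_km = 0.6 * 111.32 * cos(47) ≈ 45.552
dist = sqrt(244.904^2 + 45.552^2) ≈ 249.1 km

249.1 km


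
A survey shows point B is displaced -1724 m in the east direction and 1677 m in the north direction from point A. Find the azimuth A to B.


az = atan2(-1724, 1677) = -45.8 deg
adjusted to 0-360: 314.2 degrees

314.2 degrees


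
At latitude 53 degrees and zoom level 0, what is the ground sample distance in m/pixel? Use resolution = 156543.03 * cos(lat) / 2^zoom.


res = 156543.03 * cos(53) / 2^0 = 156543.03 * 0.60181502 / 1 = 94209.95 m/pixel

94209.95 m/pixel


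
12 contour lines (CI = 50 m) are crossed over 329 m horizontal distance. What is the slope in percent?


elevation change = 12 * 50 = 600 m
slope = 600 / 329 * 100 = 182.4%

182.4%


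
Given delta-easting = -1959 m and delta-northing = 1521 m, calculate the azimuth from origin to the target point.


az = atan2(-1959, 1521) = -52.2 deg
adjusted to 0-360: 307.8 degrees

307.8 degrees


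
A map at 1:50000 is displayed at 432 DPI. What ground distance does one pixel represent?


pixel_cm = 2.54 / 432 ≈ 0.00588 cm
ground = pixel_cm * 50000 / 100 = 2.54 * 50000 / (432 * 100) = 127000 / 43200 ≈ 2.94 m

2.94 m


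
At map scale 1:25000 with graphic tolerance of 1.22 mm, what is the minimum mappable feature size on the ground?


ground = 1.22 mm * 25000 / 1000 = 30.5 m

30.5 m


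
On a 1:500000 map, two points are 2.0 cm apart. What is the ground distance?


ground = 2.0 cm * 500000 / 100 = 10000.0 m = 10.0 km

10.0 km


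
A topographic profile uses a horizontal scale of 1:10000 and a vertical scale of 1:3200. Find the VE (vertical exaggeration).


VE = horizontal_scale / vertical_scale = 10000 / 3200 = 3.125 ≈ 3.1

3.1x


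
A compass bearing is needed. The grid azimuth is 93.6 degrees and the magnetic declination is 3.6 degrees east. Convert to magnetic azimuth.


magnetic azimuth = grid azimuth - declination (east +ve)
mag_az = 93.6 - 3.6 = 90.0 degrees

90.0 degrees


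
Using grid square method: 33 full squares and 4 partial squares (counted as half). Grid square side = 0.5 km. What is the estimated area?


effective squares = 33 + 4 * 0.5 = 35.0
area = 35.0 * 0.25 = 8.75 km^2

8.75 km^2


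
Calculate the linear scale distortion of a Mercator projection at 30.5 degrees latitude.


SF = 1 / cos(30.5) = 1 / 0.861629 = 1.161

1.161


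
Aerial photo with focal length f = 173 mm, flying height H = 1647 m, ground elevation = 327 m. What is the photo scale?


scale = f / (H - h) = 173 mm / 1320 m = 173 / 1320000 = 1:7630

1:7630


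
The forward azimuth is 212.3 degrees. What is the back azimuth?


back azimuth = (212.3 + 180) mod 360 = 32.3 degrees

32.3 degrees


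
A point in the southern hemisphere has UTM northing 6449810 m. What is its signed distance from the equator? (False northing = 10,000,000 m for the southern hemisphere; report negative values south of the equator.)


For southern: actual = 6449810 - 10000000 = -3550190 m

-3550190 m


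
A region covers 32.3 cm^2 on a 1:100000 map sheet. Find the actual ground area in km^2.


ground_area = 32.3 * (100000/100)^2 = 32300000.0 m^2 = 32.3 km^2

32.3 km^2


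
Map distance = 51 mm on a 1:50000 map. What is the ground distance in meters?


ground = 51 mm * 50000 / 1000 = 2550.0 m

2550.0 m


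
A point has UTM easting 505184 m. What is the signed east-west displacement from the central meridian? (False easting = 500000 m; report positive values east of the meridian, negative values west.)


displacement = 505184 - 500000 = 5184 m

5184 m


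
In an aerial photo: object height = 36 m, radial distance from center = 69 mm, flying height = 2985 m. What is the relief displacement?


d = h * r / H = 36 * 69 / 2985 = 0.83 mm

0.83 mm


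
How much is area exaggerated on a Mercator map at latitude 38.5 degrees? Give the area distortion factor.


area_distortion = 1/cos^2(38.5) = 1.633

1.633


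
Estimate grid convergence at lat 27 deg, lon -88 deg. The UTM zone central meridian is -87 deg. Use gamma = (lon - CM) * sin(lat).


gamma = (-88 - -87) * sin(27) = -1 * 0.45399 = -0.454 degrees

-0.454 degrees


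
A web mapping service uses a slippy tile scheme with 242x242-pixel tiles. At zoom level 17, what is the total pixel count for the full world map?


tiles per axis = 2^17 = 131072
total tiles = 131072^2 = 17179869184
pixels per axis = 131072 * 242 = 31719424
total pixels = 31719424^2 = 1006121858891776

1006121858891776 pixels


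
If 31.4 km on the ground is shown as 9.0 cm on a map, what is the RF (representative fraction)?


ground = 31.4 km = 3140000 cm; RF denominator = ground / map = 3140000 / 9.0 ≈ 348889; RF = 1:348889

1:348889


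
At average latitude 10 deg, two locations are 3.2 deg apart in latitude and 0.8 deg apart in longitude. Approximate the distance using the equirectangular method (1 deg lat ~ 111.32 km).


dlat_km = 3.2 * 111.32 = 356.224
dlon_km = 0.8 * 111.32 * cos(10) ≈ 87.703
dist = sqrt(356.224^2 + 87.703^2) ≈ 366.9 km

366.9 km


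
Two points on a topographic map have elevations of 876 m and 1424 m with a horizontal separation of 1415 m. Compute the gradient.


gradient = (1424 - 876) / 1415 = 548 / 1415 = 0.3873

0.3873


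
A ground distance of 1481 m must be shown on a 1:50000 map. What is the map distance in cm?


map_cm = 1481 * 100 / 50000 = 2.962 cm ≈ 2.96 cm

2.96 cm


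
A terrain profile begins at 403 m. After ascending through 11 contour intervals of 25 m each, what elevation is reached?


elevation = 403 + 11 * 25 = 678 m

678 m


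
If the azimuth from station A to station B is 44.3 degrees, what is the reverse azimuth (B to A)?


back azimuth = (44.3 + 180) mod 360 = 224.3 degrees

224.3 degrees


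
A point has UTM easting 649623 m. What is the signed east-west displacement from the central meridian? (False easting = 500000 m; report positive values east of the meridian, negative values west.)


displacement = 649623 - 500000 = 149623 m

149623 m


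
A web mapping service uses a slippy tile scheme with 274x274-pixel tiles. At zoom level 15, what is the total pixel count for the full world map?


tiles per axis = 2^15 = 32768
total tiles = 32768^2 = 1073741824
pixels per axis = 32768 * 274 = 8978432
total pixels = 8978432^2 = 80612241178624

80612241178624 pixels


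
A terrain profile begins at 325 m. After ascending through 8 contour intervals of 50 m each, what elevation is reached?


elevation = 325 + 8 * 50 = 725 m

725 m


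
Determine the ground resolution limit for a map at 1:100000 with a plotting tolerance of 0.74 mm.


ground = 0.74 mm * 100000 / 1000 = 74.0 m

74.0 m


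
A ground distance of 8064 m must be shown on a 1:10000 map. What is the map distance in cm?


map_cm = 8064 * 100 / 10000 = 80.64 cm

80.64 cm


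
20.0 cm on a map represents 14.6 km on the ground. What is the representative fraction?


ground = 14.6 km = 1460000 cm; RF denominator = ground / map = 1460000 / 20.0 = 73000; RF = 1:73000

1:73000


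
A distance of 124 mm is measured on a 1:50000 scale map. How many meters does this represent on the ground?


ground = 124 mm * 50000 / 1000 = 6200.0 m

6200.0 m


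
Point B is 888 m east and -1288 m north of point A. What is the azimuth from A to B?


az = atan2(888, -1288) = 145.4 deg
adjusted to 0-360: 145.4 degrees

145.4 degrees


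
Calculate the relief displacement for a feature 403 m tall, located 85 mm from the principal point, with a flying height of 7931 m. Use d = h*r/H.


d = h * r / H = 403 * 85 / 7931 = 4.32 mm

4.32 mm


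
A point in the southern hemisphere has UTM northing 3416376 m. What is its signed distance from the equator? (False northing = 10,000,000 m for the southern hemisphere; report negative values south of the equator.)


For southern: actual = 3416376 - 10000000 = -6583624 m

-6583624 m


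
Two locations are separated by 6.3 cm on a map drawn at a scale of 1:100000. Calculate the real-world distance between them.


ground = 6.3 cm * 100000 / 100 = 6300.0 m = 6.3 km

6.3 km


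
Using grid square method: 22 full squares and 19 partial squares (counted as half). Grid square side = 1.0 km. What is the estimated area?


effective squares = 22 + 19 * 0.5 = 31.5
area = 31.5 * 1.0 = 31.5 km^2

31.5 km^2


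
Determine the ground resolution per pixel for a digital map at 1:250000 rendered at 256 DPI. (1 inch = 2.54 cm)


pixel_cm = 2.54 / 256 ≈ 0.009922 cm
ground = pixel_cm * 250000 / 100 = 2.54 * 250000 / (256 * 100) = 635000 / 25600 ≈ 24.8 m

24.8 m


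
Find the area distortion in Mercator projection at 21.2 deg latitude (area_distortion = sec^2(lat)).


area_distortion = 1/cos^2(21.2) = 1.15

1.15


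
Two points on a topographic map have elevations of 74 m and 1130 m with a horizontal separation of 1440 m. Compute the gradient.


gradient = (1130 - 74) / 1440 = 1056 / 1440 = 0.7333

0.7333


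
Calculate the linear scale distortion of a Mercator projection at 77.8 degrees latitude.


SF = 1 / cos(77.8) = 1 / 0.211325 = 4.732

4.732


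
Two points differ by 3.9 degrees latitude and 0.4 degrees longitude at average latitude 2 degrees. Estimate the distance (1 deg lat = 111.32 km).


dlat_km = 3.9 * 111.32 = 434.148
dlon_km = 0.4 * 111.32 * cos(2) ≈ 44.501
dist = sqrt(434.148^2 + 44.501^2) ≈ 436.4 km

436.4 km


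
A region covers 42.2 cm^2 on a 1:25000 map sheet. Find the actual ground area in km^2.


ground_area = 42.2 * (25000/100)^2 = 2637500.0 m^2 = 2.6375 km^2 ≈ 2.638 km^2

2.638 km^2


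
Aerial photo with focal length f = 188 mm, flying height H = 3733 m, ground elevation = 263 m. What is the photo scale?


scale = f / (H - h) = 188 mm / 3470 m = 188 / 3470000 = 1:18457

1:18457


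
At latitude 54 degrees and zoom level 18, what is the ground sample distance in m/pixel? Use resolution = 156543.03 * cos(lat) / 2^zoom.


res = 156543.03 * cos(54) / 2^18 = 156543.03 * 0.58778525 / 262144 = 0.35 m/pixel

0.35 m/pixel


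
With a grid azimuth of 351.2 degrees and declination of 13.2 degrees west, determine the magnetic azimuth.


magnetic azimuth = grid azimuth - declination (east +ve)
mag_az = 351.2 - -13.2 = 4.4 degrees

4.4 degrees


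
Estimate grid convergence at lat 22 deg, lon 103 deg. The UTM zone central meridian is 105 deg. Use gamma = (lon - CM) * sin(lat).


gamma = (103 - 105) * sin(22) = -2 * 0.374607 = -0.749 degrees

-0.749 degrees


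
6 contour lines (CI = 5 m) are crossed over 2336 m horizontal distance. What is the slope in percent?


elevation change = 6 * 5 = 30 m
slope = 30 / 2336 * 100 = 1.3%

1.3%


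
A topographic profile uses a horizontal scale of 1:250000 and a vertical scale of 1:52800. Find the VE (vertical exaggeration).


VE = horizontal_scale / vertical_scale = 250000 / 52800 ≈ 4.7

4.7x


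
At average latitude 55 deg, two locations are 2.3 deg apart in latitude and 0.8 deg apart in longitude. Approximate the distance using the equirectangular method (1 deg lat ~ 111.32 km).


dlat_km = 2.3 * 111.32 = 256.036
dlon_km = 0.8 * 111.32 * cos(55) ≈ 51.08
dist = sqrt(256.036^2 + 51.08^2) ≈ 261.1 km

261.1 km


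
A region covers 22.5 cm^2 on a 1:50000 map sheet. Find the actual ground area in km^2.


ground_area = 22.5 * (50000/100)^2 = 5625000.0 m^2 = 5.625 km^2

5.625 km^2


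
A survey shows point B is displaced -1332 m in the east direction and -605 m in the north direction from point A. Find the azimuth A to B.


az = atan2(-1332, -605) = -114.4 deg
adjusted to 0-360: 245.6 degrees

245.6 degrees


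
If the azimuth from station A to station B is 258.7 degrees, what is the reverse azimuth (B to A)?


back azimuth = (258.7 + 180) mod 360 = 78.7 degrees

78.7 degrees


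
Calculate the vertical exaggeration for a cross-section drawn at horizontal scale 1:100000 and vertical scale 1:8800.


VE = horizontal_scale / vertical_scale = 100000 / 8800 ≈ 11.4

11.4x


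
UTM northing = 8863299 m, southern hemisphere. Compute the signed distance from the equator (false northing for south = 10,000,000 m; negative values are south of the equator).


For southern: actual = 8863299 - 10000000 = -1136701 m

-1136701 m


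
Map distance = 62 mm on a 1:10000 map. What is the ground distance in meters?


ground = 62 mm * 10000 / 1000 = 620.0 m

620.0 m


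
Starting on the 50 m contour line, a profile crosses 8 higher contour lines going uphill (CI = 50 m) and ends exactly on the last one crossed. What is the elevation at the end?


elevation = 50 + 8 * 50 = 450 m

450 m


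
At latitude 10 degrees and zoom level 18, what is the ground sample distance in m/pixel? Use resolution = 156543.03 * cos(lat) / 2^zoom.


res = 156543.03 * cos(10) / 2^18 = 156543.03 * 0.98480775 / 262144 = 0.59 m/pixel

0.59 m/pixel
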